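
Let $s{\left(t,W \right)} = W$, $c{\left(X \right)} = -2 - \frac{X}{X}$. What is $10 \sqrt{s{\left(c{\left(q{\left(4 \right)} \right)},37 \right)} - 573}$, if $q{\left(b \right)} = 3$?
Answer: $20 i \sqrt{134} \approx 231.52 i$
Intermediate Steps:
$c{\left(X \right)} = -3$ ($c{\left(X \right)} = -2 - 1 = -3$)
$10 \sqrt{s{\left(c{\left(q{\left(4 \right)} \right)},37 \right)} - 573} = 10 \sqrt{37 - 573} = 10 \sqrt{-536} = 10 \cdot 2 i \sqrt{134} = 20 i \sqrt{134}$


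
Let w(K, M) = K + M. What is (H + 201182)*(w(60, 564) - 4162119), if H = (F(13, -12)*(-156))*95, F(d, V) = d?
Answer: -35464260390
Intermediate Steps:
H = -192660 (H = (13*(-156))*95 = -2028*95 = -192660)
(H + 201182)*(w(60, 564) - 4162119) = (-192660 + 201182)*((60 + 564) - 4162119) = 8522*(624 - 4162119) = 8522*(-4161495) = -35464260390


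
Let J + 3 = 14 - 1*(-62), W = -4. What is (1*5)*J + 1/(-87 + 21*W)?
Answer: 62414/171 ≈ 364.99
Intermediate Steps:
J = 73 (J = -3 + (14 - 1*(-62)) = -3 + (14 + 62) = -3 + 76 = 73)
(1*5)*J + 1/(-87 + 21*W) = (1*5)*73 + 1/(-87 + 21*(-4)) = 5*73 + 1/(-87 - 84) = 365 + 1/(-171) = 365 - 1/171 = 62414/171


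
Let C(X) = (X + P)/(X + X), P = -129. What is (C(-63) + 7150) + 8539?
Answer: 329501/21 ≈ 15691.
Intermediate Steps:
C(X) = (-129 + X)/(2*X) (C(X) = (X - 129)/(X + X) = (-129 + X)/((2*X)) = (-129 + X)*(1/(2*X)) = (-129 + X)/(2*X))
(C(-63) + 7150) + 8539 = ((1/2)*(-129 - 63)/(-63) + 7150) + 8539 = ((1/2)*(-1/63)*(-192) + 7150) + 8539 = (32/21 + 7150) + 8539 = 150182/21 + 8539 = 329501/21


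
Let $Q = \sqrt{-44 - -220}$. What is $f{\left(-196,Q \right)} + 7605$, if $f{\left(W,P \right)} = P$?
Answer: $7605 + 4 \sqrt{11} \approx 7618.3$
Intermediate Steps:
$Q = 4 \sqrt{11}$ ($Q = \sqrt{-44 + 220} = \sqrt{176} = 4 \sqrt{11} \approx 13.266$)
$f{\left(-196,Q \right)} + 7605 = 4 \sqrt{11} + 7605 = 7605 + 4 \sqrt{11}$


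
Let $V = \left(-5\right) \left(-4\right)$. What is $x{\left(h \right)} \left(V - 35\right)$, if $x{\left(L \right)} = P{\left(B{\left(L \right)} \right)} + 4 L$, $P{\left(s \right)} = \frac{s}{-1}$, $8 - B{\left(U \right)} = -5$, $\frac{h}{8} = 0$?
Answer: $195$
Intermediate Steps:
$h = 0$ ($h = 8 \cdot 0 = 0$)
$B{\left(U \right)} = 13$ ($B{\left(U \right)} = 8 - -5 = 8 + 5 = 13$)
$P{\left(s \right)} = - s$ ($P{\left(s \right)} = s \left(-1\right) = - s$)
$x{\left(L \right)} = -13 + 4 L$ ($x{\left(L \right)} = \left(-1\right) 13 + 4 L = -13 + 4 L$)
$V = 20$
$x{\left(h \right)} \left(V - 35\right) = \left(-13 + 4 \cdot 0\right) \left(20 - 35\right) = \left(-13 + 0\right) \left(-15\right) = \left(-13\right) \left(-15\right) = 195$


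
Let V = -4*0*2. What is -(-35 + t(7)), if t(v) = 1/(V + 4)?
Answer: 139/4 ≈ 34.750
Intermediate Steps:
V = 0 (V = 0*2 = 0)
t(v) = ¼ (t(v) = 1/(0 + 4) = 1/4 = ¼)
-(-35 + t(7)) = -(-35 + ¼) = -1*(-139/4) = 139/4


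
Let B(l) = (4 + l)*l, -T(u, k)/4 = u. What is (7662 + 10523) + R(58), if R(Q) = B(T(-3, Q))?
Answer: 18377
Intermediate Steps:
T(u, k) = -4*u
B(l) = l*(4 + l)
R(Q) = 192 (R(Q) = (-4*(-3))*(4 - 4*(-3)) = 12*(4 + 12) = 12*16 = 192)
(7662 + 10523) + R(58) = (7662 + 10523) + 192 = 18185 + 192 = 18377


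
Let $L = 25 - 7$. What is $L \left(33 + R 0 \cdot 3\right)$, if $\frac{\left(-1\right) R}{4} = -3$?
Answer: $594$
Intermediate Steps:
$R = 12$ ($R = \left(-4\right) \left(-3\right) = 12$)
$L = 18$ ($L = 25 - 7 = 18$)
$L \left(33 + R 0 \cdot 3\right) = 18 \left(33 + 12 \cdot 0 \cdot 3\right) = 18 \left(33 + 0 \cdot 3\right) = 18 \left(33 + 0\right) = 18 \cdot 33 = 594$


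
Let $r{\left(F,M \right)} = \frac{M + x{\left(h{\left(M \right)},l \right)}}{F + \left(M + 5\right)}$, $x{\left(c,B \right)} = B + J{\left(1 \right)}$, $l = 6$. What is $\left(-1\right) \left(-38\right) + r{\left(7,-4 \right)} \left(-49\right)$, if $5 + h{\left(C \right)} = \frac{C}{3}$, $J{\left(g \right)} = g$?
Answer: $\frac{157}{8} \approx 19.625$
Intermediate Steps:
$h{\left(C \right)} = -5 + \frac{C}{3}$
$x{\left(c,B \right)} = 1 + B$ ($x{\left(c,B \right)} = B + 1 = 1 + B$)
$r{\left(F,M \right)} = \frac{7 + M}{5 + F + M}$ ($r{\left(F,M \right)} = \frac{M + \left(1 + 6\right)}{F + \left(M + 5\right)} = \frac{M + 7}{F + \left(5 + M\right)} = \frac{7 + M}{5 + F + M}$)
$\left(-1\right) \left(-38\right) + r{\left(7,-4 \right)} \left(-49\right) = \left(-1\right) \left(-38\right) + \frac{7 - 4}{5 + 7 - 4} \left(-49\right) = 38 + \frac{1}{8} \cdot 3 \left(-49\right) = 38 + \frac{3}{8} \left(-49\right) = 38 - \frac{147}{8} = \frac{157}{8}$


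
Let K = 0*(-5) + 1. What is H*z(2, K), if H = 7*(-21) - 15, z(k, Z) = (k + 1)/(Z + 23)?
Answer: -81/4 ≈ -20.250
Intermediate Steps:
K = 1 (K = 0 + 1 = 1)
z(k, Z) = (1 + k)/(23 + Z)
H = -162 (H = -147 - 15 = -162)
H*z(2, K) = -162*(1 + 2)/(23 + 1) = -162*3/24 = -27*3/4 = -162*⅛ = -81/4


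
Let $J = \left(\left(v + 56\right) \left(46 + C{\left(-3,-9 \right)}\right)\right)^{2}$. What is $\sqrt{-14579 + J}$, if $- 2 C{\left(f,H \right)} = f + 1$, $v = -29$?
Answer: $\sqrt{1595782} \approx 1263.2$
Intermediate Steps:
$C{\left(f,H \right)} = - \frac{1}{2} - \frac{f}{2}$ ($C{\left(f,H \right)} = - \frac{f + 1}{2} = - \frac{1 + f}{2} = - \frac{1}{2} - \frac{f}{2}$)
$J = 1610361$ ($J = \left(\left(-29 + 56\right) \left(46 - -1\right)\right)^{2} = \left(27 \left(46 + \left(- \frac{1}{2} + \frac{3}{2}\right)\right)\right)^{2} = \left(27 \left(46 + 1\right)\right)^{2} = \left(27 \cdot 47\right)^{2} = 1269^{2} = 1610361$)
$\sqrt{-14579 + J} = \sqrt{-14579 + 1610361} = \sqrt{1595782}$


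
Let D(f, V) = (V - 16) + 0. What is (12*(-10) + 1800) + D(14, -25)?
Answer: 1639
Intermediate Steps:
D(f, V) = -16 + V (D(f, V) = (-16 + V) + 0 = -16 + V)
(12*(-10) + 1800) + D(14, -25) = (12*(-10) + 1800) + (-16 - 25) = (-120 + 1800) - 41 = 1680 - 41 = 1639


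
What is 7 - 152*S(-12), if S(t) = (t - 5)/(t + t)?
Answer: -302/3 ≈ -100.67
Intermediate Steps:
S(t) = (-5 + t)/(2*t) (S(t) = (-5 + t)/((2*t)) = (-5 + t)*(1/(2*t)) = (-5 + t)/(2*t))
7 - 152*S(-12) = 7 - 76*(-5 - 12)/(-12) = 7 - 76*(-1)*(-17)/12 = 7 - 152*17/24 = 7 - 323/3 = -302/3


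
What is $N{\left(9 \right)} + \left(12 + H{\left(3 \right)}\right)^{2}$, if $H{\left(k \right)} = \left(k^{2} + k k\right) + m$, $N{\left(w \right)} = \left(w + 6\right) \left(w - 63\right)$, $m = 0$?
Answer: $90$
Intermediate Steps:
$N{\left(w \right)} = \left(-63 + w\right) \left(6 + w\right)$ ($N{\left(w \right)} = \left(6 + w\right) \left(-63 + w\right) = \left(-63 + w\right) \left(6 + w\right)$)
$H{\left(k \right)} = 2 k^{2}$ ($H{\left(k \right)} = \left(k^{2} + k k\right) + 0 = \left(k^{2} + k^{2}\right) + 0 = 2 k^{2} + 0 = 2 k^{2}$)
$N{\left(9 \right)} + \left(12 + H{\left(3 \right)}\right)^{2} = \left(-378 + 9^{2} - 513\right) + \left(12 + 2 \cdot 3^{2}\right)^{2} = \left(-378 + 81 - 513\right) + \left(12 + 2 \cdot 9\right)^{2} = -810 + \left(12 + 18\right)^{2} = -810 + 30^{2} = -810 + 900 = 90$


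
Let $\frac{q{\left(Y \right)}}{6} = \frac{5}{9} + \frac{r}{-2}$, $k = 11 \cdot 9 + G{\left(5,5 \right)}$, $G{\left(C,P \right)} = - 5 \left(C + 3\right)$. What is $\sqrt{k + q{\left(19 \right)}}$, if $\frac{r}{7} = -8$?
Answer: $\frac{\sqrt{2073}}{3} \approx 15.177$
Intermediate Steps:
$r = -56$ ($r = 7 \left(-8\right) = -56$)
$G{\left(C,P \right)} = -15 - 5 C$ ($G{\left(C,P \right)} = - 5 \left(3 + C\right) = -15 - 5 C$)
$k = 59$ ($k = 11 \cdot 9 - 40 = 99 - 40 = 59$)
$q{\left(Y \right)} = \frac{514}{3}$ ($q{\left(Y \right)} = 6 \left(\frac{5}{9} - \frac{56}{-2}\right) = 6 \left(5 \cdot \frac{1}{9} - -28\right) = 6 \left(\frac{5}{9} + 28\right) = 6 \cdot \frac{257}{9} = \frac{514}{3}$)
$\sqrt{k + q{\left(19 \right)}} = \sqrt{59 + \frac{514}{3}} = \sqrt{\frac{691}{3}} = \frac{\sqrt{2073}}{3}$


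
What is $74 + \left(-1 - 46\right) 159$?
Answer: $-7399$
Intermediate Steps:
$74 + \left(-1 - 46\right) 159 = 74 - 7473 = -7399$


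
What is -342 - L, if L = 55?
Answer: -397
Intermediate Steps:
-342 - L = -342 - 1*55 = -342 - 55 = -397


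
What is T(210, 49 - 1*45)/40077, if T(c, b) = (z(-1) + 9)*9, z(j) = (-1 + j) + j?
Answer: 6/4453 ≈ 0.0013474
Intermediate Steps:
z(j) = -1 + 2*j
T(c, b) = 54 (T(c, b) = ((-1 + 2*(-1)) + 9)*9 = ((-1 - 2) + 9)*9 = (-3 + 9)*9 = 6*9 = 54)
T(210, 49 - 1*45)/40077 = 54/40077 = 54*(1/40077) = 6/4453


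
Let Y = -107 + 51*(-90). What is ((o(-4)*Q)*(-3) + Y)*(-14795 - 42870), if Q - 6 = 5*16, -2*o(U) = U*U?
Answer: 151831945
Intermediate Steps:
o(U) = -U²/2 (o(U) = -U*U/2 = -U²/2)
Q = 86 (Q = 6 + 5*16 = 6 + 80 = 86)
Y = -4697 (Y = -107 - 4590 = -4697)
((o(-4)*Q)*(-3) + Y)*(-14795 - 42870) = ((-½*(-4)²*86)*(-3) - 4697)*(-14795 - 42870) = ((-½*16*86)*(-3) - 4697)*(-57665) = (-8*86*(-3) - 4697)*(-57665) = (-688*(-3) - 4697)*(-57665) = (2064 - 4697)*(-57665) = -2633*(-57665) = 151831945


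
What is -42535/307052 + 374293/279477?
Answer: 103039860041/85813971804 ≈ 1.2007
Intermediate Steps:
-42535/307052 + 374293/279477 = 103039860041/85813971804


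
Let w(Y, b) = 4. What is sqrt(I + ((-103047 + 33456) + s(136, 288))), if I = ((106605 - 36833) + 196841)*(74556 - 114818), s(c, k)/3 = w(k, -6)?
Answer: I*sqrt(10734442185) ≈ 1.0361e+5*I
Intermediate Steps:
s(c, k) = 12 (s(c, k) = 3*4 = 12)
I = -10734372606 (I = (69772 + 196841)*(-40262) = 266613*(-40262) = -10734372606)
sqrt(I + ((-103047 + 33456) + s(136, 288))) = sqrt(-10734372606 + ((-103047 + 33456) + 12)) = sqrt(-10734372606 + (-69591 + 12)) = sqrt(-10734372606 - 69579) = sqrt(-10734442185) = I*sqrt(10734442185)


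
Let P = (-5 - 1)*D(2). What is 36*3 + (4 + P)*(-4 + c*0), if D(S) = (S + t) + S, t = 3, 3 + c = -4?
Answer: 260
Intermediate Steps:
c = -7 (c = -3 - 4 = -7)
D(S) = 3 + 2*S (D(S) = (S + 3) + S = (3 + S) + S = 3 + 2*S)
P = -42 (P = (-5 - 1)*(3 + 2*2) = -6*(3 + 4) = -6*7 = -42)
36*3 + (4 + P)*(-4 + c*0) = 36*3 + (4 - 42)*(-4 - 7*0) = 108 - 38*(-4 + 0) = 108 - 38*(-4) = 108 + 152 = 260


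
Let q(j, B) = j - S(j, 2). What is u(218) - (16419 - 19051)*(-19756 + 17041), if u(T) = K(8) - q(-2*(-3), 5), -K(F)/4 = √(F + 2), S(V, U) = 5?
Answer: -7145881 - 4*√10 ≈ -7.1459e+6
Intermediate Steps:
q(j, B) = -5 + j (q(j, B) = j - 1*5 = j - 5 = -5 + j)
K(F) = -4*√(2 + F) (K(F) = -4*√(F + 2) = -4*√(2 + F))
u(T) = -1 - 4*√10 (u(T) = -4*√(2 + 8) - (-5 - 2*(-3)) = -4*√10 - (-5 + 6) = -4*√10 - 1*1 = -4*√10 - 1 = -1 - 4*√10)
u(218) - (16419 - 19051)*(-19756 + 17041) = (-1 - 4*√10) - (16419 - 19051)*(-19756 + 17041) = (-1 - 4*√10) - (-2632)*(-2715) = (-1 - 4*√10) - 1*7145880 = (-1 - 4*√10) - 7145880 = -7145881 - 4*√10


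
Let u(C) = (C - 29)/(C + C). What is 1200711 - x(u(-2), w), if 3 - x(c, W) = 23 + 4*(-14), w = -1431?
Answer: 1200675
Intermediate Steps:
u(C) = (-29 + C)/(2*C) (u(C) = (-29 + C)/((2*C)) = (-29 + C)*(1/(2*C)) = (-29 + C)/(2*C))
x(c, W) = 36 (x(c, W) = 3 - (23 + 4*(-14)) = 3 - (23 - 56) = 3 - 1*(-33) = 3 + 33 = 36)
1200711 - x(u(-2), w) = 1200711 - 1*36 = 1200711 - 36 = 1200675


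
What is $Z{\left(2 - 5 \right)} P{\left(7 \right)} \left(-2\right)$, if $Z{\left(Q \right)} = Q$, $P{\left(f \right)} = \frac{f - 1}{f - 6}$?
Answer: $36$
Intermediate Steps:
$P{\left(f \right)} = \frac{-1 + f}{-6 + f}$
$Z{\left(2 - 5 \right)} P{\left(7 \right)} \left(-2\right) = \left(2 - 5\right) \frac{-1 + 7}{-6 + 7} \left(-2\right) = - 3 \cdot 1^{-1} \cdot 6 \left(-2\right) = - 3 \cdot 1 \cdot 6 \left(-2\right) = \left(-3\right) 6 \left(-2\right) = \left(-18\right) \left(-2\right) = 36$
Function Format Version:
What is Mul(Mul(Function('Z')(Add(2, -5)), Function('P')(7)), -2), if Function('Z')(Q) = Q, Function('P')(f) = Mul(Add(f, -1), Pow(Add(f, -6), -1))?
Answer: 36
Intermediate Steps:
Function('P')(f) = Mul(Pow(Add(-6, f), -1), Add(-1, f)) (Function('P')(f) = Mul(Add(-1, f), Pow(Add(-6, f), -1)) = Mul(Pow(Add(-6, f), -1), Add(-1, f)))
Mul(Mul(Function('Z')(Add(2, -5)), Function('P')(7)), -2) = Mul(Mul(Add(2, -5), Mul(Pow(Add(-6, 7), -1), Add(-1, 7))), -2) = Mul(Mul(-3, Mul(Pow(1, -1), 6)), -2) = Mul(Mul(-3, Mul(1, 6)), -2) = Mul(Mul(-3, 6), -2) = Mul(-18, -2) = 36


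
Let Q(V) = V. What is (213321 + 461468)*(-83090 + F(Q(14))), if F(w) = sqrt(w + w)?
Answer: -56068218010 + 1349578*sqrt(7) ≈ -5.6065e+10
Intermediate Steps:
F(w) = sqrt(2)*sqrt(w) (F(w) = sqrt(2*w) = sqrt(2)*sqrt(w))
(213321 + 461468)*(-83090 + F(Q(14))) = (213321 + 461468)*(-83090 + sqrt(2)*sqrt(14)) = 674789*(-83090 + 2*sqrt(7)) = -56068218010 + 1349578*sqrt(7)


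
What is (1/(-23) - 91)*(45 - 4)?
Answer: -85854/23 ≈ -3732.8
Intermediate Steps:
(1/(-23) - 91)*(45 - 4) = (-1/23 - 91)*41 = -2094/23*41 = -85854/23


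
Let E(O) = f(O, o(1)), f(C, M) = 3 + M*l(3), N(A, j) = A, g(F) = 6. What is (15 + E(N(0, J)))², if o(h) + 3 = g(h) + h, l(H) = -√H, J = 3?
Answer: 372 - 144*√3 ≈ 122.58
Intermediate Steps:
o(h) = 3 + h (o(h) = -3 + (6 + h) = 3 + h)
f(C, M) = 3 - M*√3 (f(C, M) = 3 + M*(-√3) = 3 - M*√3)
E(O) = 3 - 4*√3 (E(O) = 3 - (3 + 1)*√3 = 3 - 1*4*√3 = 3 - 4*√3)
(15 + E(N(0, J)))² = (15 + (3 - 4*√3))² = (18 - 4*√3)²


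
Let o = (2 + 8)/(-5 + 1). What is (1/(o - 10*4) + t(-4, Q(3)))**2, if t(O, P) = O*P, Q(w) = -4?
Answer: 1844164/7225 ≈ 255.25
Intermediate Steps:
o = -5/2 (o = 10/(-4) = 10*(-1/4) = -5/2 ≈ -2.5000)
(1/(o - 10*4) + t(-4, Q(3)))**2 = (1/(-5/2 - 10*4) - 4*(-4))**2 = (1/(-5/2 - 40) + 16)**2 = (1/(-85/2) + 16)**2 = (-2/85 + 16)**2 = (1358/85)**2 = 1844164/7225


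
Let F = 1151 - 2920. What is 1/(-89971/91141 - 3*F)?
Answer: 91141/483595316 ≈ 0.00018847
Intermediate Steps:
F = -1769
1/(-89971/91141 - 3*F) = 1/(-89971/91141 - 3*(-1769)) = 1/(-89971*1/91141 + 5307) = 1/(-89971/91141 + 5307) = 1/(483595316/91141) = 91141/483595316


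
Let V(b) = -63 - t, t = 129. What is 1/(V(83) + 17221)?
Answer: 1/17029 ≈ 5.8723e-5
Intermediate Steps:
V(b) = -192 (V(b) = -63 - 1*129 = -63 - 129 = -192)
1/(V(83) + 17221) = 1/(-192 + 17221) = 1/17029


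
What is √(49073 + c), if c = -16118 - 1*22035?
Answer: 2*√2730 ≈ 104.50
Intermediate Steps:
c = -38153 (c = -16118 - 22035 = -38153)
√(49073 + c) = √(49073 - 38153) = √10920 = 2*√2730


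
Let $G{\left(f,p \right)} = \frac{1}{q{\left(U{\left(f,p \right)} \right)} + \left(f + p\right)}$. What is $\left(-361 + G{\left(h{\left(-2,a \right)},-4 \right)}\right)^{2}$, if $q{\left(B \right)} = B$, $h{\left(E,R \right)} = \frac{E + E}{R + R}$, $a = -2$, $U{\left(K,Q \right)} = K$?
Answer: $\frac{522729}{4} \approx 1.3068 \cdot 10^{5}$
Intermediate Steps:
$h{\left(E,R \right)} = \frac{E}{R}$ ($h{\left(E,R \right)} = \frac{2 E}{2 R} = 2 E \frac{1}{2 R} = \frac{E}{R}$)
$G{\left(f,p \right)} = \frac{1}{p + 2 f}$ ($G{\left(f,p \right)} = \frac{1}{f + \left(f + p\right)} = \frac{1}{p + 2 f}$)
$\left(-361 + G{\left(h{\left(-2,a \right)},-4 \right)}\right)^{2} = \left(-361 + \frac{1}{-4 + 2 \left(- \frac{2}{-2}\right)}\right)^{2} = \left(-361 + \frac{1}{-4 + 2 \left(\left(-2\right) \left(- \frac{1}{2}\right)\right)}\right)^{2} = \left(-361 + \frac{1}{-4 + 2 \cdot 1}\right)^{2} = \left(-361 + \frac{1}{-4 + 2}\right)^{2} = \left(-361 + \frac{1}{-2}\right)^{2} = \left(-361 - \frac{1}{2}\right)^{2} = \left(- \frac{723}{2}\right)^{2} = \frac{522729}{4}$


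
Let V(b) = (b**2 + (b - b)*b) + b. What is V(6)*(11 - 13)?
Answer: -84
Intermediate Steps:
V(b) = b + b**2 (V(b) = (b**2 + 0*b) + b = (b**2 + 0) + b = b**2 + b = b + b**2)
V(6)*(11 - 13) = (6*(1 + 6))*(11 - 13) = (6*7)*(-2) = 42*(-2) = -84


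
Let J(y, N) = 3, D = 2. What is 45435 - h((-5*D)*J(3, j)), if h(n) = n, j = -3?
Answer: 45465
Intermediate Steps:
45435 - h((-5*D)*J(3, j)) = 45435 - (-5*2)*3 = 45435 - (-10)*3 = 45435 - 1*(-30) = 45435 + 30 = 45465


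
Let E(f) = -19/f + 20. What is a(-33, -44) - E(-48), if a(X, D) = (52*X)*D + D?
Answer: 3621101/48 ≈ 75440.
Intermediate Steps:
a(X, D) = D + 52*D*X (a(X, D) = 52*D*X + D = D + 52*D*X)
E(f) = 20 - 19/f
a(-33, -44) - E(-48) = -44*(1 + 52*(-33)) - (20 - 19/(-48)) = -44*(1 - 1716) - (20 - 19*(-1/48)) = -44*(-1715) - (20 + 19/48) = 75460 - 1*979/48 = 75460 - 979/48 = 3621101/48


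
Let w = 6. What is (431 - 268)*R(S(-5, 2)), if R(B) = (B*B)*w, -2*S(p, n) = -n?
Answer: 978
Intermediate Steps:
S(p, n) = n/2 (S(p, n) = -(-1)*n/2 = n/2)
R(B) = 6*B² (R(B) = (B*B)*6 = B²*6 = 6*B²)
(431 - 268)*R(S(-5, 2)) = (431 - 268)*(6*((½)*2)²) = 163*(6*1²) = 163*(6*1) = 163*6 = 978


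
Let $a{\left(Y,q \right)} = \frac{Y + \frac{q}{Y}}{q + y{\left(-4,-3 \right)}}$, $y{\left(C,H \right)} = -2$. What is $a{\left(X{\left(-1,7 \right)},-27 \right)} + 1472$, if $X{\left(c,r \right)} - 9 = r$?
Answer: $\frac{682779}{464} \approx 1471.5$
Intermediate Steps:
$X{\left(c,r \right)} = 9 + r$
$a{\left(Y,q \right)} = \frac{Y + \frac{q}{Y}}{-2 + q}$ ($a{\left(Y,q \right)} = \frac{Y + \frac{q}{Y}}{q - 2} = \frac{Y + \frac{q}{Y}}{-2 + q}$)
$a{\left(X{\left(-1,7 \right)},-27 \right)} + 1472 = \frac{-27 + \left(9 + 7\right)^{2}}{\left(9 + 7\right) \left(-2 - 27\right)} + 1472 = \frac{-27 + 16^{2}}{16 \left(-29\right)} + 1472 = \frac{1}{16} \left(- \frac{1}{29}\right) \left(-27 + 256\right) + 1472 = \frac{1}{16} \left(- \frac{1}{29}\right) 229 + 1472 = - \frac{229}{464} + 1472 = \frac{682779}{464}$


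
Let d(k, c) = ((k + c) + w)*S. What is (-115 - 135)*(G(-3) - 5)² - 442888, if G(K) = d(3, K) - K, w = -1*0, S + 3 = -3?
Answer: -443888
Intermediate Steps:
S = -6 (S = -3 - 3 = -6)
w = 0
d(k, c) = -6*c - 6*k (d(k, c) = ((k + c) + 0)*(-6) = ((c + k) + 0)*(-6) = (c + k)*(-6) = -6*c - 6*k)
G(K) = -18 - 7*K (G(K) = (-6*K - 6*3) - K = (-6*K - 18) - K = (-18 - 6*K) - K = -18 - 7*K)
(-115 - 135)*(G(-3) - 5)² - 442888 = (-115 - 135)*((-18 - 7*(-3)) - 5)² - 442888 = -250*((-18 + 21) - 5)² - 442888 = -250*(3 - 5)² - 442888 = -250*(-2)² - 442888 = -250*4 - 442888 = -1000 - 442888 = -443888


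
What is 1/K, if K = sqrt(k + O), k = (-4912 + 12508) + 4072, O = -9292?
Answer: sqrt(66)/396 ≈ 0.020515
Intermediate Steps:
k = 11668 (k = 7596 + 4072 = 11668)
K = 6*sqrt(66) (K = sqrt(11668 - 9292) = sqrt(2376) = 6*sqrt(66) ≈ 48.744)
1/K = 1/(6*sqrt(66)) = sqrt(66)/396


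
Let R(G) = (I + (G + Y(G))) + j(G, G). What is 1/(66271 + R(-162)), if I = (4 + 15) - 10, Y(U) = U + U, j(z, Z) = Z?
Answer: 1/65632 ≈ 1.5236e-5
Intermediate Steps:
Y(U) = 2*U
I = 9 (I = 19 - 10 = 9)
R(G) = 9 + 4*G (R(G) = (9 + (G + 2*G)) + G = (9 + 3*G) + G = 9 + 4*G)
1/(66271 + R(-162)) = 1/(66271 + (9 + 4*(-162))) = 1/(66271 + (9 - 648)) = 1/(66271 - 639) = 1/65632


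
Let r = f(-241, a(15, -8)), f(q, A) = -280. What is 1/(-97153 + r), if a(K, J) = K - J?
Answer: -1/97433 ≈ -1.0263e-5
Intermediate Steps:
r = -280
1/(-97153 + r) = 1/(-97153 - 280) = 1/(-97433) = -1/97433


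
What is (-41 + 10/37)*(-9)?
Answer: 13563/37 ≈ 366.57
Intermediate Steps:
(-41 + 10/37)*(-9) = -1507/37*(-9) = 13563/37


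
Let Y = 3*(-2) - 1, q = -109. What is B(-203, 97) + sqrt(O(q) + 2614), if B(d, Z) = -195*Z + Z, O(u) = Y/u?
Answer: -18818 + sqrt(31057697)/109 ≈ -18767.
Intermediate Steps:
Y = -7 (Y = -6 - 1 = -7)
O(u) = -7/u
B(d, Z) = -194*Z
B(-203, 97) + sqrt(O(q) + 2614) = -194*97 + sqrt(-7/(-109) + 2614) = -18818 + sqrt(-7*(-1/109) + 2614) = -18818 + sqrt(7/109 + 2614) = -18818 + sqrt(284933/109) = -18818 + sqrt(31057697)/109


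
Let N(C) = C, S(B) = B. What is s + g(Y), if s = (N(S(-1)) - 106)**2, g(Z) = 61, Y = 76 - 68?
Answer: 11510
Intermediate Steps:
Y = 8
s = 11449 (s = (-1 - 106)**2 = (-107)**2 = 11449)
s + g(Y) = 11449 + 61 = 11510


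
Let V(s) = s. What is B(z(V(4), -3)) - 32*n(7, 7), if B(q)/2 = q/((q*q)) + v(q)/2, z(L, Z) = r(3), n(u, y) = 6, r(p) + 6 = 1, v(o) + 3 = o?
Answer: -1002/5 ≈ -200.40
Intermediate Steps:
v(o) = -3 + o
r(p) = -5 (r(p) = -6 + 1 = -5)
z(L, Z) = -5
B(q) = -3 + q + 2/q (B(q) = 2*(q/((q*q)) + (-3 + q)/2) = 2*(q/(q²) + (-3 + q)*(½)) = 2*(q/q² + (-3/2 + q/2)) = 2*(1/q + (-3/2 + q/2)) = 2*(-3/2 + 1/q + q/2) = -3 + q + 2/q)
B(z(V(4), -3)) - 32*n(7, 7) = (-3 - 5 + 2/(-5)) - 32*6 = (-3 - 5 + 2*(-⅕)) - 192 = (-3 - 5 - ⅖) - 192 = -42/5 - 192 = -1002/5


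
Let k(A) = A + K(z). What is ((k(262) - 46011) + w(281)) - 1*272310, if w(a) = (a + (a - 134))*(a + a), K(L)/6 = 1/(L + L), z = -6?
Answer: -155047/2 ≈ -77524.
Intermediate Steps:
K(L) = 3/L (K(L) = 6/(L + L) = 6/((2*L)) = 6*(1/(2*L)) = 3/L)
w(a) = 2*a*(-134 + 2*a) (w(a) = (a + (-134 + a))*(2*a) = (-134 + 2*a)*(2*a) = 2*a*(-134 + 2*a))
k(A) = -½ + A (k(A) = A + 3/(-6) = A + 3*(-⅙) = A - ½ = -½ + A)
((k(262) - 46011) + w(281)) - 1*272310 = (((-½ + 262) - 46011) + 4*281*(-67 + 281)) - 1*272310 = ((523/2 - 46011) + 4*281*214) - 272310 = (-91499/2 + 240536) - 272310 = 389573/2 - 272310 = -155047/2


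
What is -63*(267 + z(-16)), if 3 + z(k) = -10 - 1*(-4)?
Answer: -16254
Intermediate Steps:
z(k) = -9 (z(k) = -3 + (-10 - 1*(-4)) = -3 + (-10 + 4) = -3 - 6 = -9)
-63*(267 + z(-16)) = -63*(267 - 9) = -63*258 = -16254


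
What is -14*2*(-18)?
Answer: 504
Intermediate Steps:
-14*2*(-18) = -28*(-18) = 504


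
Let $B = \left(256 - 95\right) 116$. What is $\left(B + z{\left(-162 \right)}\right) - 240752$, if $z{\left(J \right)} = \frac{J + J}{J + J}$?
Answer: $-222075$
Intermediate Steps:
$z{\left(J \right)} = 1$ ($z{\left(J \right)} = \frac{2 J}{2 J} = 2 J \frac{1}{2 J} = 1$)
$B = 18676$ ($B = 161 \cdot 116 = 18676$)
$\left(B + z{\left(-162 \right)}\right) - 240752 = \left(18676 + 1\right) - 240752 = 18677 - 240752 = -222075$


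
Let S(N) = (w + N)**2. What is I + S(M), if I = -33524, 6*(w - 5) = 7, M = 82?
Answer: -927023/36 ≈ -25751.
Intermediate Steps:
w = 37/6 (w = 5 + (1/6)*7 = 5 + 7/6 = 37/6 ≈ 6.1667)
S(N) = (37/6 + N)**2
I + S(M) = -33524 + (37 + 6*82)**2/36 = -33524 + (37 + 492)**2/36 = -33524 + (1/36)*529**2 = -33524 + (1/36)*279841 = -33524 + 279841/36 = -927023/36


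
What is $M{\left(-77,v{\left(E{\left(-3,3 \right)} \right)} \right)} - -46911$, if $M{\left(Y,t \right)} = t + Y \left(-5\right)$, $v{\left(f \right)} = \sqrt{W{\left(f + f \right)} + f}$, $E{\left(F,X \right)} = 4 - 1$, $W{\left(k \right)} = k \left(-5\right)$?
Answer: $47296 + 3 i \sqrt{3} \approx 47296.0 + 5.1962 i$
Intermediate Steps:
$W{\left(k \right)} = - 5 k$
$E{\left(F,X \right)} = 3$ ($E{\left(F,X \right)} = 4 - 1 = 3$)
$v{\left(f \right)} = 3 \sqrt{- f}$ ($v{\left(f \right)} = \sqrt{- 5 \left(f + f\right) + f} = \sqrt{- 5 \cdot 2 f + f} = \sqrt{- 10 f + f} = \sqrt{- 9 f} = 3 \sqrt{- f}$)
$M{\left(Y,t \right)} = t - 5 Y$
$M{\left(-77,v{\left(E{\left(-3,3 \right)} \right)} \right)} - -46911 = \left(3 \sqrt{\left(-1\right) 3} - -385\right) - -46911 = \left(3 \sqrt{-3} + 385\right) + 46911 = \left(3 i \sqrt{3} + 385\right) + 46911 = \left(385 + 3 i \sqrt{3}\right) + 46911 = 47296 + 3 i \sqrt{3}$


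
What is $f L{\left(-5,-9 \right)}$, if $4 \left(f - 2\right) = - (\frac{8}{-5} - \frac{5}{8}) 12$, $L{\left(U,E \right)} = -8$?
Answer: $- \frac{347}{5} \approx -69.4$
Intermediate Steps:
$f = \frac{347}{40}$ ($f = 2 + \frac{- (\frac{8}{-5} - \frac{5}{8}) 12}{4} = 2 + \frac{- (8 \left(- \frac{1}{5}\right) - \frac{5}{8}) 12}{4} = 2 + \frac{- (- \frac{8}{5} - \frac{5}{8}) 12}{4} = 2 + \frac{\left(-1\right) \left(- \frac{89}{40}\right) 12}{4} = 2 + \frac{\frac{89}{40} \cdot 12}{4} = 2 + \frac{1}{4} \cdot \frac{267}{10} = 2 + \frac{267}{40} = \frac{347}{40} \approx 8.675$)
$f L{\left(-5,-9 \right)} = \frac{347}{40} \left(-8\right) = - \frac{347}{5}$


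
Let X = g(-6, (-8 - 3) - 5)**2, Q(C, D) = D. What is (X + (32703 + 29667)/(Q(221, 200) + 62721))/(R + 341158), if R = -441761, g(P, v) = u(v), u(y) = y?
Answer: -16170146/6330041363 ≈ -0.0025545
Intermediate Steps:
g(P, v) = v
X = 256 (X = ((-8 - 3) - 5)**2 = (-11 - 5)**2 = (-16)**2 = 256)
(X + (32703 + 29667)/(Q(221, 200) + 62721))/(R + 341158) = (256 + (32703 + 29667)/(200 + 62721))/(-441761 + 341158) = (256 + 62370/62921)/(-100603) = (256 + 62370*(1/62921))*(-1/100603) = (256 + 62370/62921)*(-1/100603) = (16170146/62921)*(-1/100603) = -16170146/6330041363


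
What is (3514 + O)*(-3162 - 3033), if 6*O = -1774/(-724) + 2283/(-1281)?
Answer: -961446737485/44164 ≈ -2.1770e+7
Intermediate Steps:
O = 103267/927444 (O = (-1774/(-724) + 2283/(-1281))/6 = (-1774*(-1/724) + 2283*(-1/1281))/6 = (887/362 - 761/427)/6 = (1/6)*(103267/154574) = 103267/927444 ≈ 0.11135)
(3514 + O)*(-3162 - 3033) = (3514 + 103267/927444)*(-3162 - 3033) = (3259141483/927444)*(-6195) = -961446737485/44164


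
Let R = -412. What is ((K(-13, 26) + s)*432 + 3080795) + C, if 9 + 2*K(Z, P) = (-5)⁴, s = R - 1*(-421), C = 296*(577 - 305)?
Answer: 3298251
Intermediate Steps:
C = 80512 (C = 296*272 = 80512)
s = 9 (s = -412 - 1*(-421) = -412 + 421 = 9)
K(Z, P) = 308 (K(Z, P) = -9/2 + (½)*(-5)⁴ = -9/2 + (½)*625 = -9/2 + 625/2 = 308)
((K(-13, 26) + s)*432 + 3080795) + C = ((308 + 9)*432 + 3080795) + 80512 = (317*432 + 3080795) + 80512 = (136944 + 3080795) + 80512 = 3217739 + 80512 = 3298251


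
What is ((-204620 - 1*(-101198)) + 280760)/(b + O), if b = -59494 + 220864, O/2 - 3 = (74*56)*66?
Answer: 88669/354192 ≈ 0.25034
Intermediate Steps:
O = 547014 (O = 6 + 2*((74*56)*66) = 6 + 2*(4144*66) = 6 + 2*273504 = 6 + 547008 = 547014)
b = 161370
((-204620 - 1*(-101198)) + 280760)/(b + O) = ((-204620 - 1*(-101198)) + 280760)/(161370 + 547014) = ((-204620 + 101198) + 280760)/708384 = (-103422 + 280760)*(1/708384) = 177338*(1/708384) = 88669/354192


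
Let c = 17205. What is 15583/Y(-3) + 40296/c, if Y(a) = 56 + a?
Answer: 90080401/303955 ≈ 296.36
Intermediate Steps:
15583/Y(-3) + 40296/c = 15583/(56 - 3) + 40296/17205 = 15583/53 + 40296*(1/17205) = 15583*(1/53) + 13432/5735 = 15583/53 + 13432/5735 = 90080401/303955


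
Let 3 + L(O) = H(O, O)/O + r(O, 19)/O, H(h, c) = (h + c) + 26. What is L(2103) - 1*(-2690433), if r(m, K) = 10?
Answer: 1885992844/701 ≈ 2.6904e+6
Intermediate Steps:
H(h, c) = 26 + c + h (H(h, c) = (c + h) + 26 = 26 + c + h)
L(O) = -3 + 10/O + (26 + 2*O)/O (L(O) = -3 + ((26 + O + O)/O + 10/O) = -3 + ((26 + 2*O)/O + 10/O) = -3 + (10/O + (26 + 2*O)/O) = -3 + 10/O + (26 + 2*O)/O)
L(2103) - 1*(-2690433) = (36 - 1*2103)/2103 - 1*(-2690433) = (36 - 2103)/2103 + 2690433 = (1/2103)*(-2067) + 2690433 = -689/701 + 2690433 = 1885992844/701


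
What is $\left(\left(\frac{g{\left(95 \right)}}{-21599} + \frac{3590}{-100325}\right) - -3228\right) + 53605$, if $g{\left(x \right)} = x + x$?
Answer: $\frac{24630489857423}{433383935} \approx 56833.0$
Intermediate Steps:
$g{\left(x \right)} = 2 x$
$\left(\left(\frac{g{\left(95 \right)}}{-21599} + \frac{3590}{-100325}\right) - -3228\right) + 53605 = \left(\left(\frac{2 \cdot 95}{-21599} + \frac{3590}{-100325}\right) - -3228\right) + 53605 = \left(\left(190 \left(- \frac{1}{21599}\right) + 3590 \left(- \frac{1}{100325}\right)\right) + 3228\right) + 53605 = \left(\left(- \frac{190}{21599} - \frac{718}{20065}\right) + 3228\right) + 53605 = \left(- \frac{19320432}{433383935} + 3228\right) + 53605 = \frac{1398944021748}{433383935} + 53605 = \frac{24630489857423}{433383935}$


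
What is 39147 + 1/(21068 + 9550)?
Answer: 1198602847/30618 ≈ 39147.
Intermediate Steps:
39147 + 1/(21068 + 9550) = 39147 + 1/30618 = 1198602847/30618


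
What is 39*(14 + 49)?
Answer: 2457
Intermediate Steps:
39*(14 + 49) = 39*63 = 2457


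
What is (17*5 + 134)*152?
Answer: 33288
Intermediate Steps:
(17*5 + 134)*152 = (85 + 134)*152 = 219*152 = 33288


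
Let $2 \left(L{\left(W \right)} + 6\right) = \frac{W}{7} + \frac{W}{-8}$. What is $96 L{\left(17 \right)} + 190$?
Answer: $- \frac{2600}{7} \approx -371.43$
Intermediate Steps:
$L{\left(W \right)} = -6 + \frac{W}{112}$ ($L{\left(W \right)} = -6 + \frac{\frac{W}{7} + \frac{W}{-8}}{2} = -6 + \frac{W \frac{1}{7} + W \left(- \frac{1}{8}\right)}{2} = -6 + \frac{\frac{W}{7} - \frac{W}{8}}{2} = -6 + \frac{\frac{1}{56} W}{2} = -6 + \frac{W}{112}$)
$96 L{\left(17 \right)} + 190 = 96 \left(-6 + \frac{1}{112} \cdot 17\right) + 190 = 96 \left(-6 + \frac{17}{112}\right) + 190 = 96 \left(- \frac{655}{112}\right) + 190 = - \frac{3930}{7} + 190 = - \frac{2600}{7}$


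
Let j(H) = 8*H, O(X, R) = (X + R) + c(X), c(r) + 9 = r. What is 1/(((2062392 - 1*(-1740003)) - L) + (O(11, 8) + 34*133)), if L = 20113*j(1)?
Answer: 1/3646034 ≈ 2.7427e-7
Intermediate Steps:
c(r) = -9 + r
O(X, R) = -9 + R + 2*X (O(X, R) = (X + R) + (-9 + X) = (R + X) + (-9 + X) = -9 + R + 2*X)
L = 160904 (L = 20113*(8*1) = 20113*8 = 160904)
1/(((2062392 - 1*(-1740003)) - L) + (O(11, 8) + 34*133)) = 1/(((2062392 - 1*(-1740003)) - 1*160904) + ((-9 + 8 + 2*11) + 34*133)) = 1/(((2062392 + 1740003) - 160904) + ((-9 + 8 + 22) + 4522)) = 1/((3802395 - 160904) + (21 + 4522)) = 1/(3641491 + 4543) = 1/3646034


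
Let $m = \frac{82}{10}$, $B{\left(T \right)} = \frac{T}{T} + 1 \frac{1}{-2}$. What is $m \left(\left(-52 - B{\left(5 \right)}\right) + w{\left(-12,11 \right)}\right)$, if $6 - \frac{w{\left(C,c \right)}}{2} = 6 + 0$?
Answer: $- \frac{861}{2} \approx -430.5$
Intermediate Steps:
$w{\left(C,c \right)} = 0$ ($w{\left(C,c \right)} = 12 - 2 \left(6 + 0\right) = 12 - 12 = 0$)
$B{\left(T \right)} = \frac{1}{2}$ ($B{\left(T \right)} = 1 + 1 \left(- \frac{1}{2}\right) = 1 - \frac{1}{2} = \frac{1}{2}$)
$m = \frac{41}{5}$ ($m = 82 \cdot \frac{1}{10} = \frac{41}{5} \approx 8.2$)
$m \left(\left(-52 - B{\left(5 \right)}\right) + w{\left(-12,11 \right)}\right) = \frac{41 \left(\left(-52 - \frac{1}{2}\right) + 0\right)}{5} = \frac{41 \left(- \frac{105}{2} + 0\right)}{5} = \frac{41}{5} \left(- \frac{105}{2}\right) = - \frac{861}{2}$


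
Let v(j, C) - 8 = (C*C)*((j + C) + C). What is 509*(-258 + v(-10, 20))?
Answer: 5980750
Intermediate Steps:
v(j, C) = 8 + C²*(j + 2*C) (v(j, C) = 8 + (C*C)*((j + C) + C) = 8 + C²*((C + j) + C) = 8 + C²*(j + 2*C))
509*(-258 + v(-10, 20)) = 509*(-258 + (8 + 2*20³ - 10*20²)) = 509*(-258 + (8 + 2*8000 - 10*400)) = 509*(-258 + (8 + 16000 - 4000)) = 509*(-258 + 12008) = 509*11750 = 5980750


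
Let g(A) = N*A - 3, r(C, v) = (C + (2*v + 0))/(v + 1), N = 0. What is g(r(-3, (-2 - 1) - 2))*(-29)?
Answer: 87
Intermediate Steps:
r(C, v) = (C + 2*v)/(1 + v)
g(A) = -3 (g(A) = 0*A - 3 = 0 - 3 = -3)
g(r(-3, (-2 - 1) - 2))*(-29) = -3*(-29) = 87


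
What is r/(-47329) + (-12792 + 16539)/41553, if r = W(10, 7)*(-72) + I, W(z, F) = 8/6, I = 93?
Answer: 3113446/34502841 ≈ 0.090237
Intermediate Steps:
W(z, F) = 4/3 (W(z, F) = 8*(⅙) = 4/3)
r = -3 (r = (4/3)*(-72) + 93 = -96 + 93 = -3)
r/(-47329) + (-12792 + 16539)/41553 = -3/(-47329) + (-12792 + 16539)/41553 = -3*(-1/47329) + 3747*(1/41553) = 3/47329 + 1249/13851 = 3113446/34502841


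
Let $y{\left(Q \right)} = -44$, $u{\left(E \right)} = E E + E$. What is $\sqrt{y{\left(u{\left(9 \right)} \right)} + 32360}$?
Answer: $2 \sqrt{8079} \approx 179.77$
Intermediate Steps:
$u{\left(E \right)} = E + E^{2}$ ($u{\left(E \right)} = E^{2} + E = E + E^{2}$)
$\sqrt{y{\left(u{\left(9 \right)} \right)} + 32360} = \sqrt{-44 + 32360} = \sqrt{32316} = 2 \sqrt{8079}$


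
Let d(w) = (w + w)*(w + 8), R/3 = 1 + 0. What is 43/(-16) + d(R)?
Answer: 1013/16 ≈ 63.313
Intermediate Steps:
R = 3 (R = 3*(1 + 0) = 3*1 = 3)
d(w) = 2*w*(8 + w) (d(w) = (2*w)*(8 + w) = 2*w*(8 + w))
43/(-16) + d(R) = 43/(-16) + 2*3*(8 + 3) = 43*(-1/16) + 2*3*11 = -43/16 + 66 = 1013/16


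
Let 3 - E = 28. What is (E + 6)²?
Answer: 361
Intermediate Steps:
E = -25 (E = 3 - 1*28 = 3 - 28 = -25)
(E + 6)² = (-25 + 6)² = (-19)² = 361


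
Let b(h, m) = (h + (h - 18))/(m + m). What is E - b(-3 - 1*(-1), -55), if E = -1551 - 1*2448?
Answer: -19996/5 ≈ -3999.2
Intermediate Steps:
b(h, m) = (-18 + 2*h)/(2*m) (b(h, m) = (h + (-18 + h))/((2*m)) = (-18 + 2*h)*(1/(2*m)) = (-18 + 2*h)/(2*m))
E = -3999 (E = -1551 - 2448 = -3999)
E - b(-3 - 1*(-1), -55) = -3999 - (-9 + (-3 - 1*(-1)))/(-55) = -3999 - (-1)*(-9 + (-3 + 1))/55 = -3999 - (-1)*(-9 - 2)/55 = -3999 - (-1)*(-11)/55 = -3999 - 1*⅕ = -3999 - ⅕ = -19996/5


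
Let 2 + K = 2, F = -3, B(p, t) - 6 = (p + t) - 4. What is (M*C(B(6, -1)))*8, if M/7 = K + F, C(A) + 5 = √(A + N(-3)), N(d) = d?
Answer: 504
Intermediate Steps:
B(p, t) = 2 + p + t (B(p, t) = 6 + ((p + t) - 4) = 6 + (-4 + p + t) = 2 + p + t)
K = 0 (K = -2 + 2 = 0)
C(A) = -5 + √(-3 + A) (C(A) = -5 + √(A - 3) = -5 + √(-3 + A))
M = -21 (M = 7*(0 - 3) = 7*(-3) = -21)
(M*C(B(6, -1)))*8 = -21*(-5 + √(-3 + (2 + 6 - 1)))*8 = -21*(-5 + √(-3 + 7))*8 = -21*(-5 + √4)*8 = -21*(-5 + 2)*8 = -21*(-3)*8 = 63*8 = 504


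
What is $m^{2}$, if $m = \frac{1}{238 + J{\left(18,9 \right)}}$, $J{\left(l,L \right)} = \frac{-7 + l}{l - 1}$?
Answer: $\frac{289}{16459249} \approx 1.7559 \cdot 10^{-5}$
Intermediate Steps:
$J{\left(l,L \right)} = \frac{-7 + l}{-1 + l}$
$m = \frac{17}{4057}$ ($m = \frac{1}{238 + \frac{-7 + 18}{-1 + 18}} = \frac{1}{238 + \frac{1}{17} \cdot 11} = \frac{1}{238 + \frac{11}{17}} = \frac{1}{\frac{4057}{17}} = \frac{17}{4057} \approx 0.0041903$)
$m^{2} = \left(\frac{17}{4057}\right)^{2} = \frac{289}{16459249}$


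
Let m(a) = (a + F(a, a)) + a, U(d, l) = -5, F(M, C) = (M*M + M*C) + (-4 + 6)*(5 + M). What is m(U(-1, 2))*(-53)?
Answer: -2120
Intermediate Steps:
F(M, C) = 10 + M² + 2*M + C*M (F(M, C) = (M² + C*M) + 2*(5 + M) = (M² + C*M) + (10 + 2*M) = 10 + M² + 2*M + C*M)
m(a) = 10 + 2*a² + 4*a (m(a) = (a + (10 + a² + 2*a + a*a)) + a = (a + (10 + a² + 2*a + a²)) + a = (a + (10 + 2*a + 2*a²)) + a = (10 + 2*a² + 3*a) + a = 10 + 2*a² + 4*a)
m(U(-1, 2))*(-53) = (10 + 2*(-5)² + 4*(-5))*(-53) = (10 + 2*25 - 20)*(-53) = (10 + 50 - 20)*(-53) = 40*(-53) = -2120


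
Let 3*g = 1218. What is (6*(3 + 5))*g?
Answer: 19488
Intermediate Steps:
g = 406 (g = (⅓)*1218 = 406)
(6*(3 + 5))*g = (6*(3 + 5))*406 = (6*8)*406 = 48*406 = 19488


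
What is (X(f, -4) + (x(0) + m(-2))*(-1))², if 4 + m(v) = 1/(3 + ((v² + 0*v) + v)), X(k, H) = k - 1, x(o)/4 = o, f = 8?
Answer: 2916/25 ≈ 116.64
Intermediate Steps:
x(o) = 4*o
X(k, H) = -1 + k
m(v) = -4 + 1/(3 + v + v²) (m(v) = -4 + 1/(3 + ((v² + 0*v) + v)) = -4 + 1/(3 + ((v² + 0) + v)) = -4 + 1/(3 + (v² + v)) = -4 + 1/(3 + (v + v²)) = -4 + 1/(3 + v + v²))
(X(f, -4) + (x(0) + m(-2))*(-1))² = ((-1 + 8) + (4*0 + (-11 - 4*(-2) - 4*(-2)²)/(3 - 2 + (-2)²))*(-1))² = (7 + (0 + (-11 + 8 - 4*4)/(3 - 2 + 4))*(-1))² = (7 + (0 + (-11 + 8 - 16)/5)*(-1))² = (7 + (0 + (⅕)*(-19))*(-1))² = (7 + (0 - 19/5)*(-1))² = (7 - 19/5*(-1))² = (7 + 19/5)² = (54/5)² = 2916/25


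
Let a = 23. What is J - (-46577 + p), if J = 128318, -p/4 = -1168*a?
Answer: 67439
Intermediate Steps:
p = 107456 (p = -(-4672)*23 = -4*(-26864) = 107456)
J - (-46577 + p) = 128318 - (-46577 + 107456) = 128318 - 1*60879 = 128318 - 60879 = 67439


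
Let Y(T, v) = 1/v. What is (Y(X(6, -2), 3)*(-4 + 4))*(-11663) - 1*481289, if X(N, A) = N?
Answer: -481289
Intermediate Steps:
(Y(X(6, -2), 3)*(-4 + 4))*(-11663) - 1*481289 = ((-4 + 4)/3)*(-11663) - 1*481289 = ((⅓)*0)*(-11663) - 481289 = 0*(-11663) - 481289 = 0 - 481289 = -481289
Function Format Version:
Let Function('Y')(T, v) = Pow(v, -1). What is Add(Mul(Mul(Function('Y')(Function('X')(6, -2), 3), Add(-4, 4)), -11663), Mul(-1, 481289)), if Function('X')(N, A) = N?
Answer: -481289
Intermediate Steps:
Add(Mul(Mul(Function('Y')(Function('X')(6, -2), 3), Add(-4, 4)), -11663), Mul(-1, 481289)) = Add(Mul(Mul(Pow(3, -1), Add(-4, 4)), -11663), Mul(-1, 481289)) = Add(Mul(Mul(Rational(1, 3), 0), -11663), -481289) = Add(Mul(0, -11663), -481289) = Add(0, -481289) = -481289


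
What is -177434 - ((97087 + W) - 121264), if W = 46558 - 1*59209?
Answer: -140606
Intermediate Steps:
W = -12651 (W = 46558 - 59209 = -12651)
-177434 - ((97087 + W) - 121264) = -177434 - ((97087 - 12651) - 121264) = -177434 - (84436 - 121264) = -177434 - 1*(-36828) = -177434 + 36828 = -140606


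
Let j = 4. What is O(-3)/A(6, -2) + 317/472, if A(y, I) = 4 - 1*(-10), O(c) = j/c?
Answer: 5713/9912 ≈ 0.57637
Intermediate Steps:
O(c) = 4/c
A(y, I) = 14 (A(y, I) = 4 + 10 = 14)
O(-3)/A(6, -2) + 317/472 = (4/(-3))/14 + 317/472 = (4*(-⅓))*(1/14) + 317*(1/472) = -4/3*1/14 + 317/472 = -2/21 + 317/472 = 5713/9912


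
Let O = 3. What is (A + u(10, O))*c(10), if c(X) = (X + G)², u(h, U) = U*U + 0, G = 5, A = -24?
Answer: -3375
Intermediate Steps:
u(h, U) = U² (u(h, U) = U² + 0 = U²)
c(X) = (5 + X)² (c(X) = (X + 5)² = (5 + X)²)
(A + u(10, O))*c(10) = (-24 + 3²)*(5 + 10)² = (-24 + 9)*15² = -15*225 = -3375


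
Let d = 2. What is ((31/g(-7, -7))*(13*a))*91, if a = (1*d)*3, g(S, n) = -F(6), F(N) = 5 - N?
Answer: 220038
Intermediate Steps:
g(S, n) = 1 (g(S, n) = -(5 - 1*6) = -(5 - 6) = -1*(-1) = 1)
a = 6 (a = (1*2)*3 = 2*3 = 6)
((31/g(-7, -7))*(13*a))*91 = ((31/1)*(13*6))*91 = ((31*1)*78)*91 = (31*78)*91 = 2418*91 = 220038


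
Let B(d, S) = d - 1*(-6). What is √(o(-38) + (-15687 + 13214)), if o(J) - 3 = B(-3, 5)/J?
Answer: I*√3566794/38 ≈ 49.7*I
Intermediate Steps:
B(d, S) = 6 + d (B(d, S) = d + 6 = 6 + d)
o(J) = 3 + 3/J (o(J) = 3 + (6 - 3)/J = 3 + 3/J)
√(o(-38) + (-15687 + 13214)) = √((3 + 3/(-38)) + (-15687 + 13214)) = √((3 + 3*(-1/38)) - 2473) = √((3 - 3/38) - 2473) = √(111/38 - 2473) = √(-93863/38) = I*√3566794/38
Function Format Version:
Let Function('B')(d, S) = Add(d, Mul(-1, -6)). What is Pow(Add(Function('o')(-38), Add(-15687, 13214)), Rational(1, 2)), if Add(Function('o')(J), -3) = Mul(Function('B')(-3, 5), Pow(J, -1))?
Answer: Mul(Rational(1, 38), I, Pow(3566794, Rational(1, 2))) ≈ Mul(49.700, I)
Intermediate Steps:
Function('B')(d, S) = Add(6, d) (Function('B')(d, S) = Add(d, 6) = Add(6, d))
Function('o')(J) = Add(3, Mul(3, Pow(J, -1))) (Function('o')(J) = Add(3, Mul(Add(6, -3), Pow(J, -1))) = Add(3, Mul(3, Pow(J, -1))))
Pow(Add(Function('o')(-38), Add(-15687, 13214)), Rational(1, 2)) = Pow(Add(Add(3, Mul(3, Pow(-38, -1))), Add(-15687, 13214)), Rational(1, 2)) = Pow(Add(Add(3, Mul(3, Rational(-1, 38))), -2473), Rational(1, 2)) = Pow(Add(Add(3, Rational(-3, 38)), -2473), Rational(1, 2)) = Pow(Add(Rational(111, 38), -2473), Rational(1, 2)) = Pow(Rational(-93863, 38), Rational(1, 2)) = Mul(Rational(1, 38), I, Pow(3566794, Rational(1, 2)))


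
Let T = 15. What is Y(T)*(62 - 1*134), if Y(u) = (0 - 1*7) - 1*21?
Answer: 2016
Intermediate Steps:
Y(u) = -28 (Y(u) = (0 - 7) - 21 = -7 - 21 = -28)
Y(T)*(62 - 1*134) = -28*(62 - 1*134) = -28*(62 - 134) = -28*(-72) = 2016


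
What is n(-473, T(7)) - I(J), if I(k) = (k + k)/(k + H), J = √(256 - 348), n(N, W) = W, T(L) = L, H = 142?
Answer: 17701/2532 - 71*I*√23/2532 ≈ 6.9909 - 0.13448*I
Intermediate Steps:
J = 2*I*√23 (J = √(-92) = 2*I*√23 ≈ 9.5917*I)
I(k) = 2*k/(142 + k) (I(k) = (k + k)/(k + 142) = (2*k)/(142 + k) = 2*k/(142 + k))
n(-473, T(7)) - I(J) = 7 - 2*2*I*√23/(142 + 2*I*√23) = 7 - 4*I*√23/(142 + 2*I*√23)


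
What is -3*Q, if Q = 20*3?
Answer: -180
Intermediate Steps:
Q = 60
-3*Q = -3*60 = -180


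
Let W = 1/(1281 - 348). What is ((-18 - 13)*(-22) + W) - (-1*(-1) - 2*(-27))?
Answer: 584992/933 ≈ 627.00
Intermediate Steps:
W = 1/933 ≈ 0.0010718
((-18 - 13)*(-22) + W) - (-1*(-1) - 2*(-27)) = ((-18 - 13)*(-22) + 1/933) - (-1*(-1) - 2*(-27)) = (-31*(-22) + 1/933) - (1 + 54) = (682 + 1/933) - 1*55 = 636307/933 - 55 = 584992/933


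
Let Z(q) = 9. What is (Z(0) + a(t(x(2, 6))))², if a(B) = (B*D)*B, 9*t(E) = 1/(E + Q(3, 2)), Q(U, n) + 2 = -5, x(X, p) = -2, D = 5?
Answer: 3487374916/43046721 ≈ 81.014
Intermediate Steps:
Q(U, n) = -7 (Q(U, n) = -2 - 5 = -7)
t(E) = 1/(9*(-7 + E)) (t(E) = 1/(9*(E - 7)) = 1/(9*(-7 + E)))
a(B) = 5*B² (a(B) = (B*5)*B = (5*B)*B = 5*B²)
(Z(0) + a(t(x(2, 6))))² = (9 + 5*(1/(9*(-7 - 2)))²)² = (9 + 5*((⅑)/(-9))²)² = (9 + 5*((⅑)*(-⅑))²)² = (9 + 5*(-1/81)²)² = (9 + 5*(1/6561))² = (9 + 5/6561)² = (59054/6561)² = 3487374916/43046721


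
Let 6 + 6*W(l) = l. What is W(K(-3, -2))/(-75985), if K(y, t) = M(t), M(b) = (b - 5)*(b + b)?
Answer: -11/227955 ≈ -4.8255e-5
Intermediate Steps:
M(b) = 2*b*(-5 + b) (M(b) = (-5 + b)*(2*b) = 2*b*(-5 + b))
K(y, t) = 2*t*(-5 + t)
W(l) = -1 + l/6
W(K(-3, -2))/(-75985) = (-1 + (2*(-2)*(-5 - 2))/6)/(-75985) = (-1 + (2*(-2)*(-7))/6)*(-1/75985) = (-1 + (⅙)*28)*(-1/75985) = (-1 + 14/3)*(-1/75985) = (11/3)*(-1/75985) = -11/227955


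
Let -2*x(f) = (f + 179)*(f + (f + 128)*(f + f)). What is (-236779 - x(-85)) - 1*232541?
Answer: -816885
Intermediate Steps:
x(f) = -(179 + f)*(f + 2*f*(128 + f))/2 (x(f) = -(f + 179)*(f + (f + 128)*(f + f))/2 = -(179 + f)*(f + (128 + f)*(2*f))/2 = -(179 + f)*(f + 2*f*(128 + f))/2)
(-236779 - x(-85)) - 1*232541 = (-236779 - (-1)*(-85)*(46003 + 2*(-85)² + 615*(-85))/2) - 1*232541 = (-236779 - (-1)*(-85)*(46003 + 2*7225 - 52275)/2) - 232541 = (-236779 - (-1)*(-85)*(46003 + 14450 - 52275)/2) - 232541 = (-236779 - (-1)*(-85)*8178/2) - 232541 = (-236779 - 1*347565) - 232541 = (-236779 - 347565) - 232541 = -584344 - 232541 = -816885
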